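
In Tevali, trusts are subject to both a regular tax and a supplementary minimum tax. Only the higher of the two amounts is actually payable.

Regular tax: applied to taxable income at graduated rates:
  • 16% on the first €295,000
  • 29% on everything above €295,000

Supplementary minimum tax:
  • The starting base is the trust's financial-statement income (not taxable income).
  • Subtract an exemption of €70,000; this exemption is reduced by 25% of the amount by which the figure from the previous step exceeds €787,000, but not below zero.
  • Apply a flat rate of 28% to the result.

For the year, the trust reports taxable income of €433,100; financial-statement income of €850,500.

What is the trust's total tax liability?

€222,985

Supplementary minimum tax:
  Base (financial-statement income): €850,500
  Exemption: €70,000 − 25% × (€850,500 − €787,000) = €70,000 − €15,875 = €54,125
  Base: €850,500 − €54,125 = €796,375
  €796,375 × 28% = €222,985

Regular tax:
  €295,000 × 16% = €47,200
  €138,100 × 29% = €40,049
  → €87,249

€222,985 > €87,249, so the supplementary minimum tax is the binding amount.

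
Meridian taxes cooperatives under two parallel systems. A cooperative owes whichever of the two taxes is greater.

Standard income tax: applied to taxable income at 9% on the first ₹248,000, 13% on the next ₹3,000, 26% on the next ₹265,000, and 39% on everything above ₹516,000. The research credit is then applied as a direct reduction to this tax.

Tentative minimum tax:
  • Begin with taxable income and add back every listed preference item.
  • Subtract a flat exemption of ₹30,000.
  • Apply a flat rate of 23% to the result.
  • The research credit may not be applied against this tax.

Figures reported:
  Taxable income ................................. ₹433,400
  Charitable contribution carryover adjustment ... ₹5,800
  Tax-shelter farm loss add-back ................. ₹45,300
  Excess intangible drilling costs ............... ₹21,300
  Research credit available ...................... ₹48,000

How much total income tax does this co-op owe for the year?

Standard income tax:
  ₹248,000 × 9% = ₹22,320
  ₹3,000 × 13% = ₹390
  ₹182,400 × 26% = ₹47,424
  → ₹70,134
  Less research credit ₹48,000 → ₹22,134

Tentative minimum tax:
  Adjusted income: ₹433,400 + ₹5,800 + ₹45,300 + ₹21,300 = ₹505,800
  Less exemption ₹30,000 → base ₹475,800
  ₹475,800 × 23% = ₹109,434

₹109,434 > ₹22,134, so the tentative minimum tax is the binding amount.

₹109,434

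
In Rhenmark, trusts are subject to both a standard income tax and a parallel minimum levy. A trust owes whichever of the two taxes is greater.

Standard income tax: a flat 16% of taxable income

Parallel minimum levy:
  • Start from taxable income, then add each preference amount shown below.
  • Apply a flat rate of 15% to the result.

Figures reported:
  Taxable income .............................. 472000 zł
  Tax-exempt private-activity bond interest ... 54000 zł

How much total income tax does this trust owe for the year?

Standard income tax:
  472000 zł × 16% = 75520 zł

Parallel minimum levy:
  Adjusted income: 472000 zł + 54000 zł = 526000 zł
  526000 zł × 15% = 78900 zł

78900 zł > 75520 zł, so the parallel minimum levy is the binding amount.

78900 zł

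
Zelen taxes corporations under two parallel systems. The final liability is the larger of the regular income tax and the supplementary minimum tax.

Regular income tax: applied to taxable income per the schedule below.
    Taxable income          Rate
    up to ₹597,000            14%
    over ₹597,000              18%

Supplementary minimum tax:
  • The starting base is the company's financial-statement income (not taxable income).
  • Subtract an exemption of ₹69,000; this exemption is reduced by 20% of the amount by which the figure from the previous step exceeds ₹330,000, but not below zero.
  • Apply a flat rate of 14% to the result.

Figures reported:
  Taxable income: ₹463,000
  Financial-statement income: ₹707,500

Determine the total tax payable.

₹99,050

Supplementary minimum tax:
  Base (financial-statement income): ₹707,500
  Exemption: 20% × (₹707,500 − ₹330,000) = ₹75,500 ≥ ₹69,000, so the exemption is fully phased out
  Base: ₹707,500 − ₹0 = ₹707,500
  ₹707,500 × 14% = ₹99,050

Regular income tax:
  ₹463,000 × 14% = ₹64,820

₹99,050 > ₹64,820, so the supplementary minimum tax is the binding amount.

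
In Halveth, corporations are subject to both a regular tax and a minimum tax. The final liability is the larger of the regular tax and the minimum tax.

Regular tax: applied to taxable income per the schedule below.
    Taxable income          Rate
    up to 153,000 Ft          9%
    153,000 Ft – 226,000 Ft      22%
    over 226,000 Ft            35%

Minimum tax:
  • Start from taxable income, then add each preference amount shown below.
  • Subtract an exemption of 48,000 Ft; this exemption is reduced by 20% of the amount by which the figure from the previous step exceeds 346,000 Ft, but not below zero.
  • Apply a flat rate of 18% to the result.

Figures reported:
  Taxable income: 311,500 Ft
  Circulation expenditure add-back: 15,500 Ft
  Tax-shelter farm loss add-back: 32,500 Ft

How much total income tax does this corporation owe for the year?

Minimum tax:
  Adjusted income: 311,500 Ft + 15,500 Ft + 32,500 Ft = 359,500 Ft
  Exemption: 48,000 Ft − 20% × (359,500 Ft − 346,000 Ft) = 48,000 Ft − 2,700 Ft = 45,300 Ft
  Base: 359,500 Ft − 45,300 Ft = 314,200 Ft
  314,200 Ft × 18% = 56,556 Ft

Regular tax:
  153,000 Ft × 9% = 13,770 Ft
  73,000 Ft × 22% = 16,060 Ft
  85,500 Ft × 35% = 29,925 Ft
  → 59,755 Ft

59,755 Ft > 56,556 Ft, so the regular tax governs.

59,755 Ft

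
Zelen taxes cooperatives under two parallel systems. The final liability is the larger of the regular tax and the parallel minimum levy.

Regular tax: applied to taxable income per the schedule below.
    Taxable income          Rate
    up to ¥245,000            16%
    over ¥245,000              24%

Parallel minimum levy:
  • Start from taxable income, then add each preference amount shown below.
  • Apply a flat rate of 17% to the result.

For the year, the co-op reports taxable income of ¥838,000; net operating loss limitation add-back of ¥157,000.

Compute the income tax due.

¥181,520

Regular tax:
  ¥245,000 × 16% = ¥39,200
  ¥593,000 × 24% = ¥142,320
  → ¥181,520

Parallel minimum levy:
  Adjusted income: ¥838,000 + ¥157,000 = ¥995,000
  ¥995,000 × 17% = ¥169,150

¥181,520 > ¥169,150, so the regular tax governs.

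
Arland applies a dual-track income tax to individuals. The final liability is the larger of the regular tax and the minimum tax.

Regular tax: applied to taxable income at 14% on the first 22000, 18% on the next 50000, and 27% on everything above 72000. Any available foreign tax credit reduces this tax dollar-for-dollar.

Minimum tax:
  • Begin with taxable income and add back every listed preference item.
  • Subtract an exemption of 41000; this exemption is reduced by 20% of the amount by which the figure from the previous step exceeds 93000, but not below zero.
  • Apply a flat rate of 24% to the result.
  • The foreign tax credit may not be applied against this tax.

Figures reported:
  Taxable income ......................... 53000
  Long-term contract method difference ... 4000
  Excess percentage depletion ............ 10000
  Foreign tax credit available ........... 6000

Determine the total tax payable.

Regular tax:
  22000 × 14% = 3080
  31000 × 18% = 5580
  → 8660
  Less foreign tax credit 6000 → 2660

Minimum tax:
  Adjusted income: 53000 + 4000 + 10000 = 67000
  Exemption: 67000 ≤ 93000, so full 41000 applies
  Base: 67000 − 41000 = 26000
  26000 × 24% = 6240

6240 > 2660, so the minimum tax is the binding amount.

6240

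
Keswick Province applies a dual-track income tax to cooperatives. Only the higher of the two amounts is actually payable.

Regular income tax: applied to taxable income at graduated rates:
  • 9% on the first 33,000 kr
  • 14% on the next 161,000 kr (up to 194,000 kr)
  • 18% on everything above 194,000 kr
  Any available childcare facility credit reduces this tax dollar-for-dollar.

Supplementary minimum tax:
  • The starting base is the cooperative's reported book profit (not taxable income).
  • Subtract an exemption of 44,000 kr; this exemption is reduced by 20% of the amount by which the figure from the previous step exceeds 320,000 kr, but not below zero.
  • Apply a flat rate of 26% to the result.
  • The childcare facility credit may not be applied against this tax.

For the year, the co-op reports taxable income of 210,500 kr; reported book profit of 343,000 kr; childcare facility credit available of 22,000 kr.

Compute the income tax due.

Regular income tax:
  33,000 kr × 9% = 2,970 kr
  161,000 kr × 14% = 22,540 kr
  16,500 kr × 18% = 2,970 kr
  → 28,480 kr
  Less childcare facility credit 22,000 kr → 6,480 kr

Supplementary minimum tax:
  Base (reported book profit): 343,000 kr
  Exemption: 44,000 kr − 20% × (343,000 kr − 320,000 kr) = 44,000 kr − 4,600 kr = 39,400 kr
  Base: 343,000 kr − 39,400 kr = 303,600 kr
  303,600 kr × 26% = 78,936 kr

78,936 kr > 6,480 kr, so the supplementary minimum tax is the binding amount.

78,936 kr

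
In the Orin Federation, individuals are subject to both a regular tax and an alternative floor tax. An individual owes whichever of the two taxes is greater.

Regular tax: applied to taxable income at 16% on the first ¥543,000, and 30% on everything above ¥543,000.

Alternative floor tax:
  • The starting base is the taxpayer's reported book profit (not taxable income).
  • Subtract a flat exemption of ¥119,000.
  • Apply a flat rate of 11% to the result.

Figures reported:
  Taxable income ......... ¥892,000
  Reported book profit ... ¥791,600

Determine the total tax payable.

¥191,580

Regular tax:
  ¥543,000 × 16% = ¥86,880
  ¥349,000 × 30% = ¥104,700
  → ¥191,580

Alternative floor tax:
  Base (reported book profit): ¥791,600
  Less exemption ¥119,000 → base ¥672,600
  ¥672,600 × 11% = ¥73,986

¥191,580 > ¥73,986, so the regular tax governs.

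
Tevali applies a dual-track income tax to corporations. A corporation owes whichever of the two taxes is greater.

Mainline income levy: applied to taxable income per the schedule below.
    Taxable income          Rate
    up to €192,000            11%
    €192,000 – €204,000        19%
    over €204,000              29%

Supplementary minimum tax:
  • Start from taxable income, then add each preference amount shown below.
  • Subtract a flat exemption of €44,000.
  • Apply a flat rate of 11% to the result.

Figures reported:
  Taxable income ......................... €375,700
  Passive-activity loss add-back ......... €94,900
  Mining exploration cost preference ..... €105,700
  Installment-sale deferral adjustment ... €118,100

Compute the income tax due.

Mainline income levy:
  €192,000 × 11% = €21,120
  €12,000 × 19% = €2,280
  €171,700 × 29% = €49,793
  → €73,193

Supplementary minimum tax:
  Adjusted income: €375,700 + €94,900 + €105,700 + €118,100 = €694,400
  Less exemption €44,000 → base €650,400
  €650,400 × 11% = €71,544

€73,193 > €71,544, so the mainline income levy governs.

€73,193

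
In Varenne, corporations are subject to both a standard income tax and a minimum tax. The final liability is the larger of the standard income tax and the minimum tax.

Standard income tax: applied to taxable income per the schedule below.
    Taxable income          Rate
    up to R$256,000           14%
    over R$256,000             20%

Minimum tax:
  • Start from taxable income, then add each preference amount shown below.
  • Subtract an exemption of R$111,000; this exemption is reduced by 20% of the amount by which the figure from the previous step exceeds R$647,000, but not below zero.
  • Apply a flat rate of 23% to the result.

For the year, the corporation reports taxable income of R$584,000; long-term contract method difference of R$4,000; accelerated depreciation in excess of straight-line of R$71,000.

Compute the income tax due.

R$126,592

Minimum tax:
  Adjusted income: R$584,000 + R$4,000 + R$71,000 = R$659,000
  Exemption: R$111,000 − 20% × (R$659,000 − R$647,000) = R$111,000 − R$2,400 = R$108,600
  Base: R$659,000 − R$108,600 = R$550,400
  R$550,400 × 23% = R$126,592

Standard income tax:
  R$256,000 × 14% = R$35,840
  R$328,000 × 20% = R$65,600
  → R$101,440

R$126,592 > R$101,440, so the minimum tax is the binding amount.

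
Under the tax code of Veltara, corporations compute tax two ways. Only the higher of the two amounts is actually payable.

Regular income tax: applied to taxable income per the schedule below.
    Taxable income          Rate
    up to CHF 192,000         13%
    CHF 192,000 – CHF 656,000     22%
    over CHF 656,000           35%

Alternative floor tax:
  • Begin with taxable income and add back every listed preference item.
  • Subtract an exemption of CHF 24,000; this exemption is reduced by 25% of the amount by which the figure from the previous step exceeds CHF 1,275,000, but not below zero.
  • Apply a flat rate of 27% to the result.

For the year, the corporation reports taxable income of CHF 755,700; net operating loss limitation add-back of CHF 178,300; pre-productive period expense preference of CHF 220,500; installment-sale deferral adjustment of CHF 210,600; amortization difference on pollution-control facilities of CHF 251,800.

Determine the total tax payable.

CHF 436,563

Alternative floor tax:
  Adjusted income: CHF 755,700 + CHF 178,300 + CHF 220,500 + CHF 210,600 + CHF 251,800 = CHF 1,616,900
  Exemption: 25% × (CHF 1,616,900 − CHF 1,275,000) = CHF 85,475 ≥ CHF 24,000, so the exemption is fully phased out
  Base: CHF 1,616,900 − CHF 0 = CHF 1,616,900
  CHF 1,616,900 × 27% = CHF 436,563

Regular income tax:
  CHF 192,000 × 13% = CHF 24,960
  CHF 464,000 × 22% = CHF 102,080
  CHF 99,700 × 35% = CHF 34,895
  → CHF 161,935

CHF 436,563 > CHF 161,935, so the alternative floor tax is the binding amount.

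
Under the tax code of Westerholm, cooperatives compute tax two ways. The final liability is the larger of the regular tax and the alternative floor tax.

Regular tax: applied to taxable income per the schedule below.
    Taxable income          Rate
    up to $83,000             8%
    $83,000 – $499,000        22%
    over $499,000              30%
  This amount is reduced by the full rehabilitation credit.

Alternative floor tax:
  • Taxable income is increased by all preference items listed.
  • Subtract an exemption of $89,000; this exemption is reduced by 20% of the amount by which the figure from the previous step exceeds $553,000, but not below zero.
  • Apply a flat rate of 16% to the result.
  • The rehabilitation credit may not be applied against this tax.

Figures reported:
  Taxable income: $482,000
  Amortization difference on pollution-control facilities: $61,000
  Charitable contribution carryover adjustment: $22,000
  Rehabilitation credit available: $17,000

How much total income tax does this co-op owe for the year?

Regular tax:
  $83,000 × 8% = $6,640
  $399,000 × 22% = $87,780
  → $94,420
  Less rehabilitation credit $17,000 → $77,420

Alternative floor tax:
  Adjusted income: $482,000 + $61,000 + $22,000 = $565,000
  Exemption: $89,000 − 20% × ($565,000 − $553,000) = $89,000 − $2,400 = $86,600
  Base: $565,000 − $86,600 = $478,400
  $478,400 × 16% = $76,544

$77,420 > $76,544, so the regular tax governs.

$77,420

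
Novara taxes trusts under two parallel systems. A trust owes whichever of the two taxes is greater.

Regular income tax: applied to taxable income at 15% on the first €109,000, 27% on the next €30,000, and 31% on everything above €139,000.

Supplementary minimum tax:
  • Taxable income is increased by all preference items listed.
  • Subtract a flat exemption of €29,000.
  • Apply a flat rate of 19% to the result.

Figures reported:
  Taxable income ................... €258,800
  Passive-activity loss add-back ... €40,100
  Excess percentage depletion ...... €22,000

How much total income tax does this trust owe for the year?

Supplementary minimum tax:
  Adjusted income: €258,800 + €40,100 + €22,000 = €320,900
  Less exemption €29,000 → base €291,900
  €291,900 × 19% = €55,461

Regular income tax:
  €109,000 × 15% = €16,350
  €30,000 × 27% = €8,100
  €119,800 × 31% = €37,138
  → €61,588

€61,588 > €55,461, so the regular income tax governs.

€61,588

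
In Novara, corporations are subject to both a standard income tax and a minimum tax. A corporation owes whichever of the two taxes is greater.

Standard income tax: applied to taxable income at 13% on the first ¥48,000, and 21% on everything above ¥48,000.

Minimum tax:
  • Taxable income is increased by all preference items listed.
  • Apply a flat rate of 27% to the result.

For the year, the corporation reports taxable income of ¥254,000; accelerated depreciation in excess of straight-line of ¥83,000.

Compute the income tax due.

Minimum tax:
  Adjusted income: ¥254,000 + ¥83,000 = ¥337,000
  ¥337,000 × 27% = ¥90,990

Standard income tax:
  ¥48,000 × 13% = ¥6,240
  ¥206,000 × 21% = ¥43,260
  → ¥49,500

¥90,990 > ¥49,500, so the minimum tax is the binding amount.

¥90,990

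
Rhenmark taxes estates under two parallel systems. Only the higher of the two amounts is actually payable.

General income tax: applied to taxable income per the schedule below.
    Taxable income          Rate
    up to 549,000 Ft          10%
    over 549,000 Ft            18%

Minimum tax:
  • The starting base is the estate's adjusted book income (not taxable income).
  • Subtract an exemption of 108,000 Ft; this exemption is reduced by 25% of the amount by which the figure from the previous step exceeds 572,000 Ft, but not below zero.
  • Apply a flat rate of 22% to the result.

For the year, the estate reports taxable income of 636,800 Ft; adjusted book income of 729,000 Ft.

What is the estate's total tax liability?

General income tax:
  549,000 Ft × 10% = 54,900 Ft
  87,800 Ft × 18% = 15,804 Ft
  → 70,704 Ft

Minimum tax:
  Base (adjusted book income): 729,000 Ft
  Exemption: 108,000 Ft − 25% × (729,000 Ft − 572,000 Ft) = 108,000 Ft − 39,250 Ft = 68,750 Ft
  Base: 729,000 Ft − 68,750 Ft = 660,250 Ft
  660,250 Ft × 22% = 145,255 Ft

145,255 Ft > 70,704 Ft, so the minimum tax is the binding amount.

145,255 Ft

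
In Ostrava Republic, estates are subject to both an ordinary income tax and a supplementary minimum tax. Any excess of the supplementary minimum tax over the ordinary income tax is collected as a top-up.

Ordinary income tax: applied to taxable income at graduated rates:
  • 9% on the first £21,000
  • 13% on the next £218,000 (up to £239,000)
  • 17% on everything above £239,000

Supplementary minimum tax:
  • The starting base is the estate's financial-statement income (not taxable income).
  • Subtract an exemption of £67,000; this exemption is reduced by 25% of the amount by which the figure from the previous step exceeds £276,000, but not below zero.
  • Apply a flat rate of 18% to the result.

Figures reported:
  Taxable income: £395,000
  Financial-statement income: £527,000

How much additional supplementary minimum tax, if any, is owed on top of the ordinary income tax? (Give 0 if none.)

Ordinary income tax:
  £21,000 × 9% = £1,890
  £218,000 × 13% = £28,340
  £156,000 × 17% = £26,520
  → £56,750

Supplementary minimum tax:
  Base (financial-statement income): £527,000
  Exemption: £67,000 − 25% × (£527,000 − £276,000) = £67,000 − £62,750 = £4,250
  Base: £527,000 − £4,250 = £522,750
  £522,750 × 18% = £94,095

Excess of supplementary minimum tax over ordinary income tax: £94,095 − £56,750 = £37,345.

£37,345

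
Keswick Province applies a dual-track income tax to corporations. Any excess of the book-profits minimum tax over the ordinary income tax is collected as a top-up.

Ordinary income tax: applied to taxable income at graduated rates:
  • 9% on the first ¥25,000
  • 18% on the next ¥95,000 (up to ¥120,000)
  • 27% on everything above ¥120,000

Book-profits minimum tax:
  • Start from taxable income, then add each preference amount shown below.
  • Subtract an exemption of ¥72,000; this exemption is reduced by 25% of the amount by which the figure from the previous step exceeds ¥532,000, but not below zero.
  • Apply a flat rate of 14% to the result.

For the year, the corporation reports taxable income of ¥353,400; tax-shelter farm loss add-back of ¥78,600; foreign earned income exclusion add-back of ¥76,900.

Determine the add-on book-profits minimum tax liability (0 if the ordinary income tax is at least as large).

Ordinary income tax:
  ¥25,000 × 9% = ¥2,250
  ¥95,000 × 18% = ¥17,100
  ¥233,400 × 27% = ¥63,018
  → ¥82,368

Book-profits minimum tax:
  Adjusted income: ¥353,400 + ¥78,600 + ¥76,900 = ¥508,900
  Exemption: ¥508,900 ≤ ¥532,000, so full ¥72,000 applies
  Base: ¥508,900 − ¥72,000 = ¥436,900
  ¥436,900 × 14% = ¥61,166

¥61,166 ≤ ¥82,368, so no add-on is due.

¥0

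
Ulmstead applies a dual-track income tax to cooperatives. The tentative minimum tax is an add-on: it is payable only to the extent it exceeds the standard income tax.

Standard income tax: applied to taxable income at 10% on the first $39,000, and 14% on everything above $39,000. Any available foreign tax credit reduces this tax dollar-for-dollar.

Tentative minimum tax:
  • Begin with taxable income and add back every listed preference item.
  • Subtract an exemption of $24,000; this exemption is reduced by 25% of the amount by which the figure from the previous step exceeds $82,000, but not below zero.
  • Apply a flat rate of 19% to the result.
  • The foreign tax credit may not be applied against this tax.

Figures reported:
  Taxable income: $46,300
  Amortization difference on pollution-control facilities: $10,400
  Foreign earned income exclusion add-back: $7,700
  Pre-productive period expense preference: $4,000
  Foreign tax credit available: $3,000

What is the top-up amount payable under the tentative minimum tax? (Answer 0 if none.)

$6,514

Standard income tax:
  $39,000 × 10% = $3,900
  $7,300 × 14% = $1,022
  → $4,922
  Less foreign tax credit $3,000 → $1,922

Tentative minimum tax:
  Adjusted income: $46,300 + $10,400 + $7,700 + $4,000 = $68,400
  Exemption: $68,400 ≤ $82,000, so full $24,000 applies
  Base: $68,400 − $24,000 = $44,400
  $44,400 × 19% = $8,436

Excess of tentative minimum tax over standard income tax: $8,436 − $1,922 = $6,514.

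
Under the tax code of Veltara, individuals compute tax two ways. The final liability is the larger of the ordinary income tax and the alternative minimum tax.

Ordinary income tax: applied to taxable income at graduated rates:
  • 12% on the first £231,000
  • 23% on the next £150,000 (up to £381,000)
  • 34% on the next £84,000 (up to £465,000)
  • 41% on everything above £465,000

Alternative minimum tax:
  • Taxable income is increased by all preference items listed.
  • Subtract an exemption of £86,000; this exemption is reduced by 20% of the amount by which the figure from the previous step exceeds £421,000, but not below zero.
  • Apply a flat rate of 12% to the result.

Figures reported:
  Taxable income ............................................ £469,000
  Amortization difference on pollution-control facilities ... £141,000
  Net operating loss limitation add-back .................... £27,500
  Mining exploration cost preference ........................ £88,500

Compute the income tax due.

Ordinary income tax:
  £231,000 × 12% = £27,720
  £150,000 × 23% = £34,500
  £84,000 × 34% = £28,560
  £4,000 × 41% = £1,640
  → £92,420

Alternative minimum tax:
  Adjusted income: £469,000 + £141,000 + £27,500 + £88,500 = £726,000
  Exemption: £86,000 − 20% × (£726,000 − £421,000) = £86,000 − £61,000 = £25,000
  Base: £726,000 − £25,000 = £701,000
  £701,000 × 12% = £84,120

£92,420 > £84,120, so the ordinary income tax governs.

£92,420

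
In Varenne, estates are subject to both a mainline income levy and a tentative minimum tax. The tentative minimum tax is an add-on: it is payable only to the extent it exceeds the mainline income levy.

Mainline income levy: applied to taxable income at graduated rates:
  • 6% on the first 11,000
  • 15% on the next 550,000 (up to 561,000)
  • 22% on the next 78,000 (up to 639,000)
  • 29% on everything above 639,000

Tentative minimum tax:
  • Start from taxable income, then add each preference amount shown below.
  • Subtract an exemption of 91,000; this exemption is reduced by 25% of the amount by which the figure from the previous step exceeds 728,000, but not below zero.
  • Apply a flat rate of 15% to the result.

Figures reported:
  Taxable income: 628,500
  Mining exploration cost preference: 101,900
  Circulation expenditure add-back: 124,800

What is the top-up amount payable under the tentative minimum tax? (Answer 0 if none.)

21,390

Tentative minimum tax:
  Adjusted income: 628,500 + 101,900 + 124,800 = 855,200
  Exemption: 91,000 − 25% × (855,200 − 728,000) = 91,000 − 31,800 = 59,200
  Base: 855,200 − 59,200 = 796,000
  796,000 × 15% = 119,400

Mainline income levy:
  11,000 × 6% = 660
  550,000 × 15% = 82,500
  67,500 × 22% = 14,850
  → 98,010

Excess of tentative minimum tax over mainline income levy: 119,400 − 98,010 = 21,390.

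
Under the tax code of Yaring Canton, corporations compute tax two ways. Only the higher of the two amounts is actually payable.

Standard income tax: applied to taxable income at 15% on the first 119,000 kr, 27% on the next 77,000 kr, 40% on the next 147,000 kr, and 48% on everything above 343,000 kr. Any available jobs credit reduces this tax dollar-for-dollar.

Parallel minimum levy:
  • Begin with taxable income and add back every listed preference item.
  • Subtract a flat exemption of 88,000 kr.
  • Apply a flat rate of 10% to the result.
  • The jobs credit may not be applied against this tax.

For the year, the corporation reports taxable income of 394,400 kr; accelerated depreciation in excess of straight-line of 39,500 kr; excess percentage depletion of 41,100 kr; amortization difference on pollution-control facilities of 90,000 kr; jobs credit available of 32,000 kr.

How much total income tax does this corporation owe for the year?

90,112 kr

Parallel minimum levy:
  Adjusted income: 394,400 kr + 39,500 kr + 41,100 kr + 90,000 kr = 565,000 kr
  Less exemption 88,000 kr → base 477,000 kr
  477,000 kr × 10% = 47,700 kr

Standard income tax:
  119,000 kr × 15% = 17,850 kr
  77,000 kr × 27% = 20,790 kr
  147,000 kr × 40% = 58,800 kr
  51,400 kr × 48% = 24,672 kr
  → 122,112 kr
  Less jobs credit 32,000 kr → 90,112 kr

90,112 kr > 47,700 kr, so the standard income tax governs.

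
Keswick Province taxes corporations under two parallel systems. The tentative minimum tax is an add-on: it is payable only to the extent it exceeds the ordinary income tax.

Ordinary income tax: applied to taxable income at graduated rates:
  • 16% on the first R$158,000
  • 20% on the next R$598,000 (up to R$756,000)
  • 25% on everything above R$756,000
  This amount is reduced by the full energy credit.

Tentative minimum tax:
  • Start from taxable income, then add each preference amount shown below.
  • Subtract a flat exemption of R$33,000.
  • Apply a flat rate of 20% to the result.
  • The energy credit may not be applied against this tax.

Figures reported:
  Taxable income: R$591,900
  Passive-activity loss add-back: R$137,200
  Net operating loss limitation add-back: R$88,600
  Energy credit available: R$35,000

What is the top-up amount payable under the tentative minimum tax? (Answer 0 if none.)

R$79,880

Ordinary income tax:
  R$158,000 × 16% = R$25,280
  R$433,900 × 20% = R$86,780
  → R$112,060
  Less energy credit R$35,000 → R$77,060

Tentative minimum tax:
  Adjusted income: R$591,900 + R$137,200 + R$88,600 = R$817,700
  Less exemption R$33,000 → base R$784,700
  R$784,700 × 20% = R$156,940

Excess of tentative minimum tax over ordinary income tax: R$156,940 − R$77,060 = R$79,880.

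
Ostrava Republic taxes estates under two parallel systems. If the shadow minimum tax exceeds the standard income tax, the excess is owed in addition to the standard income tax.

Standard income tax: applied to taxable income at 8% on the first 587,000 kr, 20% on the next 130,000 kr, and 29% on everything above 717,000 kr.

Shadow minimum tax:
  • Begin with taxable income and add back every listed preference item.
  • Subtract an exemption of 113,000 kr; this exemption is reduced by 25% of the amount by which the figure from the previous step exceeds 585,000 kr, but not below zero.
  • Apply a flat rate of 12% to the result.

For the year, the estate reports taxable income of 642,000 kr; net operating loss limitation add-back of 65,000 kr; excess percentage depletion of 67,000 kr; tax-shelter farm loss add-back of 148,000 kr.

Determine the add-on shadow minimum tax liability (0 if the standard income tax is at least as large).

Shadow minimum tax:
  Adjusted income: 642,000 kr + 65,000 kr + 67,000 kr + 148,000 kr = 922,000 kr
  Exemption: 113,000 kr − 25% × (922,000 kr − 585,000 kr) = 113,000 kr − 84,250 kr = 28,750 kr
  Base: 922,000 kr − 28,750 kr = 893,250 kr
  893,250 kr × 12% = 107,190 kr

Standard income tax:
  587,000 kr × 8% = 46,960 kr
  55,000 kr × 20% = 11,000 kr
  → 57,960 kr

Excess of shadow minimum tax over standard income tax: 107,190 kr − 57,960 kr = 49,230 kr.

49,230 kr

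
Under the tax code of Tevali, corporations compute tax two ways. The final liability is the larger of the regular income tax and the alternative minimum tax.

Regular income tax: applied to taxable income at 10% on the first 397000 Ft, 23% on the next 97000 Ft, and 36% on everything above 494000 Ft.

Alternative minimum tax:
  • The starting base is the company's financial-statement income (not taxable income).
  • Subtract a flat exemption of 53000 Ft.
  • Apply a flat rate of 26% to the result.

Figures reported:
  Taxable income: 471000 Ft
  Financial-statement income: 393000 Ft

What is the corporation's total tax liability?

88400 Ft

Alternative minimum tax:
  Base (financial-statement income): 393000 Ft
  Less exemption 53000 Ft → base 340000 Ft
  340000 Ft × 26% = 88400 Ft

Regular income tax:
  397000 Ft × 10% = 39700 Ft
  74000 Ft × 23% = 17020 Ft
  → 56720 Ft

88400 Ft > 56720 Ft, so the alternative minimum tax is the binding amount.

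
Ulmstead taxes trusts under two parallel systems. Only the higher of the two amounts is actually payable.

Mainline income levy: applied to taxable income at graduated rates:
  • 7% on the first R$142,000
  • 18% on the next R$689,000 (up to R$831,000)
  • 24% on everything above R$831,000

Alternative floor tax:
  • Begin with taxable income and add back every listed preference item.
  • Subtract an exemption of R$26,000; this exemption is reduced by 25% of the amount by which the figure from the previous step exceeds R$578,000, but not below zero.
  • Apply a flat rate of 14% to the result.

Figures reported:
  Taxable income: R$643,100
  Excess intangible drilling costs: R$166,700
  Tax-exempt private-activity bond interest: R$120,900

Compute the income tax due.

Alternative floor tax:
  Adjusted income: R$643,100 + R$166,700 + R$120,900 = R$930,700
  Exemption: 25% × (R$930,700 − R$578,000) = R$88,175 ≥ R$26,000, so the exemption is fully phased out
  Base: R$930,700 − R$0 = R$930,700
  R$930,700 × 14% = R$130,298

Mainline income levy:
  R$142,000 × 7% = R$9,940
  R$501,100 × 18% = R$90,198
  → R$100,138

R$130,298 > R$100,138, so the alternative floor tax is the binding amount.

R$130,298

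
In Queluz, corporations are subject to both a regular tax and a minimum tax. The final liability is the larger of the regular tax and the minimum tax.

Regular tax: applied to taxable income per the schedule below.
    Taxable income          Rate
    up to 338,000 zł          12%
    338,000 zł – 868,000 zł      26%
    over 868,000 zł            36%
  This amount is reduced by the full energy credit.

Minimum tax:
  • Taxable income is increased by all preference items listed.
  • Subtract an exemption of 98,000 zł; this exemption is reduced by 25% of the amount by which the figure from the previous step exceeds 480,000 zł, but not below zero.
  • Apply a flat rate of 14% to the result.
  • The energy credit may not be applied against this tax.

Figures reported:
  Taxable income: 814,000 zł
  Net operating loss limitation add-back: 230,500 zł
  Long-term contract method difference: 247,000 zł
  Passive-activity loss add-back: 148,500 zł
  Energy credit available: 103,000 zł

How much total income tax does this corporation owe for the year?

201,600 zł

Minimum tax:
  Adjusted income: 814,000 zł + 230,500 zł + 247,000 zł + 148,500 zł = 1,440,000 zł
  Exemption: 25% × (1,440,000 zł − 480,000 zł) = 240,000 zł ≥ 98,000 zł, so the exemption is fully phased out
  Base: 1,440,000 zł − 0 zł = 1,440,000 zł
  1,440,000 zł × 14% = 201,600 zł

Regular tax:
  338,000 zł × 12% = 40,560 zł
  476,000 zł × 26% = 123,760 zł
  → 164,320 zł
  Less energy credit 103,000 zł → 61,320 zł

201,600 zł > 61,320 zł, so the minimum tax is the binding amount.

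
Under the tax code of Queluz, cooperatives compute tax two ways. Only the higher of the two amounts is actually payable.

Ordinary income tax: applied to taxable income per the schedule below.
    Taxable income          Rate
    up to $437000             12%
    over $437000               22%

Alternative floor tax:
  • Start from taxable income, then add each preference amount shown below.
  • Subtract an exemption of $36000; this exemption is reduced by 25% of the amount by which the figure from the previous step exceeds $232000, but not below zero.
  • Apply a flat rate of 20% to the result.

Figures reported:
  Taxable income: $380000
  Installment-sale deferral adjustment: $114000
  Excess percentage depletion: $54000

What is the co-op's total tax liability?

$109600

Alternative floor tax:
  Adjusted income: $380000 + $114000 + $54000 = $548000
  Exemption: 25% × ($548000 − $232000) = $79000 ≥ $36000, so the exemption is fully phased out
  Base: $548000 − $0 = $548000
  $548000 × 20% = $109600

Ordinary income tax:
  $380000 × 12% = $45600

$109600 > $45600, so the alternative floor tax is the binding amount.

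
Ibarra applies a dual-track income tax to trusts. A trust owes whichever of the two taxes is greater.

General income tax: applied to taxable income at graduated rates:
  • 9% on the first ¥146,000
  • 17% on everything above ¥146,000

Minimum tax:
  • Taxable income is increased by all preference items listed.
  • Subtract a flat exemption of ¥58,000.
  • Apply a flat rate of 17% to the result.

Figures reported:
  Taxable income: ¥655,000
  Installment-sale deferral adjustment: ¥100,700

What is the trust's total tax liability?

¥118,609

General income tax:
  ¥146,000 × 9% = ¥13,140
  ¥509,000 × 17% = ¥86,530
  → ¥99,670

Minimum tax:
  Adjusted income: ¥655,000 + ¥100,700 = ¥755,700
  Less exemption ¥58,000 → base ¥697,700
  ¥697,700 × 17% = ¥118,609

¥118,609 > ¥99,670, so the minimum tax is the binding amount.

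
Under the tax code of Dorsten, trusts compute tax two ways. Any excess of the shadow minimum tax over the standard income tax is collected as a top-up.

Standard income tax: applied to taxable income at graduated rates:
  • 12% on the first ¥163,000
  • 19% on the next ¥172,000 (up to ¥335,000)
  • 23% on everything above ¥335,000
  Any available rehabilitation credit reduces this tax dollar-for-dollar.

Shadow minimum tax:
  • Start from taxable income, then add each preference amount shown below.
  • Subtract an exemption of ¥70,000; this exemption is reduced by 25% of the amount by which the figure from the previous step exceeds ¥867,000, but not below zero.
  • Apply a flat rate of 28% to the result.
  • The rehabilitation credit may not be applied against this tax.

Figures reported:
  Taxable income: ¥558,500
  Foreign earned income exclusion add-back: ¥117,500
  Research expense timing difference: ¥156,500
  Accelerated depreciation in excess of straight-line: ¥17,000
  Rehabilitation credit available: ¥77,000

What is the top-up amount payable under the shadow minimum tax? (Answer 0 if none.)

Shadow minimum tax:
  Adjusted income: ¥558,500 + ¥117,500 + ¥156,500 + ¥17,000 = ¥849,500
  Exemption: ¥849,500 ≤ ¥867,000, so full ¥70,000 applies
  Base: ¥849,500 − ¥70,000 = ¥779,500
  ¥779,500 × 28% = ¥218,260

Standard income tax:
  ¥163,000 × 12% = ¥19,560
  ¥172,000 × 19% = ¥32,680
  ¥223,500 × 23% = ¥51,405
  → ¥103,645
  Less rehabilitation credit ¥77,000 → ¥26,645

Excess of shadow minimum tax over standard income tax: ¥218,260 − ¥26,645 = ¥191,615.

¥191,615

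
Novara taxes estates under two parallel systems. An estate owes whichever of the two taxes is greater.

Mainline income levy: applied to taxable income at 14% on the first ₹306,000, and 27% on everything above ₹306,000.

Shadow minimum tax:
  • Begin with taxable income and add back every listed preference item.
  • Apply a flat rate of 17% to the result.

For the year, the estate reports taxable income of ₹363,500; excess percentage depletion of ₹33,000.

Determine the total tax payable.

₹67,405

Shadow minimum tax:
  Adjusted income: ₹363,500 + ₹33,000 = ₹396,500
  ₹396,500 × 17% = ₹67,405

Mainline income levy:
  ₹306,000 × 14% = ₹42,840
  ₹57,500 × 27% = ₹15,525
  → ₹58,365

₹67,405 > ₹58,365, so the shadow minimum tax is the binding amount.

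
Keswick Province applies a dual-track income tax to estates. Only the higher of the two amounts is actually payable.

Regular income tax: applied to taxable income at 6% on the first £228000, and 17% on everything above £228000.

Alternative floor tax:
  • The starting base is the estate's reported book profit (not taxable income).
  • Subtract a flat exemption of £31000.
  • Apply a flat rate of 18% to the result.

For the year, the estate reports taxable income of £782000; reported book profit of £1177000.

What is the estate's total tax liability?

Regular income tax:
  £228000 × 6% = £13680
  £554000 × 17% = £94180
  → £107860

Alternative floor tax:
  Base (reported book profit): £1177000
  Less exemption £31000 → base £1146000
  £1146000 × 18% = £206280

£206280 > £107860, so the alternative floor tax is the binding amount.

£206280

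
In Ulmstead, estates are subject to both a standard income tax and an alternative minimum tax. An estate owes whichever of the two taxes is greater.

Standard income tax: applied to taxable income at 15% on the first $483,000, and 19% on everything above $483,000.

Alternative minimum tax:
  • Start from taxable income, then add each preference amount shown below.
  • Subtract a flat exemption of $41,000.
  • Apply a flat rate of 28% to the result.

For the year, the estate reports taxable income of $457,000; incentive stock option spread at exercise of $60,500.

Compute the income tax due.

Alternative minimum tax:
  Adjusted income: $457,000 + $60,500 = $517,500
  Less exemption $41,000 → base $476,500
  $476,500 × 28% = $133,420

Standard income tax:
  $457,000 × 15% = $68,550

$133,420 > $68,550, so the alternative minimum tax is the binding amount.

$133,420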